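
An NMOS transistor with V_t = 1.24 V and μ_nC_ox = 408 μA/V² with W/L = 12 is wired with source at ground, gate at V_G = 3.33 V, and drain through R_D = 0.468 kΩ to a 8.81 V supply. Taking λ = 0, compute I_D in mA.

V_GS = V_G = 3.33 V, so V_ov = 3.33 − 1.24 = 2.09 V.
k_n = μ_nC_ox · (W/L) = 4.896 mA/V².
Assume saturation: I_D = ½ k_n V_ov² = 0.5 × 4.896 × 2.09² = 10.7 mA, giving V_DS = V_DD − I_D R_D = 8.81 − 10.7 × 0.468 = 3.81 V.
V_DS = 3.81 V ≥ V_ov = 2.09 V, confirming saturation.

I_D = 10.7 mA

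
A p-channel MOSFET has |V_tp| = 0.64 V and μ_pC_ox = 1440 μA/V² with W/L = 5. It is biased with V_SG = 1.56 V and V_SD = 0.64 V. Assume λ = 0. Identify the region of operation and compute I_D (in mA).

k_p = μ_pC_ox · (W/L) = 7.2 mA/V².
V_ov = V_SG − |V_tp| = 1.56 − 0.64 = 0.92 V.
Since V_SD = 0.64 V < V_ov = 0.92 V, the device is in the triode region.
I_D = k_p [V_ov · V_SD − ½ V_SD²] = 7.2 × [0.92 × 0.64 − 0.5 × 0.64²] = 2.76 mA.

Triode; I_D = 2.76 mA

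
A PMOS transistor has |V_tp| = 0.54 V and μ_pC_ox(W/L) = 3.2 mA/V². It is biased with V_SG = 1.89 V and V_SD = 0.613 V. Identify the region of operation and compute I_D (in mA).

V_ov = V_SG − |V_tp| = 1.89 − 0.54 = 1.35 V.
Since V_SD = 0.613 V < V_ov = 1.35 V, the device is in the triode region.
I_D = k_p [V_ov · V_SD − ½ V_SD²] = 3.2 × [1.35 × 0.613 − 0.5 × 0.613²] = 2.05 mA.

Triode; I_D = 2.05 mA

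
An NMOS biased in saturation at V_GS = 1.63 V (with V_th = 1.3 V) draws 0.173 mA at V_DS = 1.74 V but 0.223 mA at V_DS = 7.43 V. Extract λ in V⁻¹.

λ = 0.0557 V⁻¹

With V_GS fixed, I_D ∝ (1 + λ V_DS) in saturation, so I_D2/I_D1 = (1 + λ V_DS2)/(1 + λ V_DS1).
0.223/0.173 = 1.289 = (1 + 7.43 λ)/(1 + 1.74 λ).
Solving: λ (I_D1 V_DS2 − I_D2 V_DS1) = I_D2 − I_D1, so λ = (0.223 − 0.173) / (0.173 × 7.43 − 0.223 × 1.74) = 0.05 / 0.897 = 0.0557 V⁻¹.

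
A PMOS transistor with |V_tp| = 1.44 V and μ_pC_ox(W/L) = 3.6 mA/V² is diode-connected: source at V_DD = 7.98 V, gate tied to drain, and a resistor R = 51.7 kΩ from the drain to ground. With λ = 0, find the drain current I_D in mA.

With gate tied to drain, V_SG = V_SD ≥ V_SG − |V_tp|, so the device is in saturation.
KCL at the drain: ½ k_p (V_SG − |V_tp|)² = (V_DD − V_SG)/R.
Let x = V_SG − 1.44. Then 93.1 x² + x − 6.54 = 0, giving x = 0.26 V (positive root), so V_SG = 1.7 V.
I_D = (V_DD − V_SG)/R = (7.98 − 1.7) / 51.7 = 0.121 mA.

I_D = 0.121 mA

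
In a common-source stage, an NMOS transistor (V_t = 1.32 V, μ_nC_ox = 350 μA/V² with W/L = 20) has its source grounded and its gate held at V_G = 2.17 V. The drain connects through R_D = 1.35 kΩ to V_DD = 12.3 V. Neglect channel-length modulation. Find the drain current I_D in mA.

I_D = 2.53 mA

V_GS = V_G = 2.17 V, so V_ov = 2.17 − 1.32 = 0.85 V.
k_n = μ_nC_ox · (W/L) = 7 mA/V².
Assume saturation: I_D = ½ k_n V_ov² = 0.5 × 7 × 0.85² = 2.53 mA, giving V_DS = V_DD − I_D R_D = 12.3 − 2.53 × 1.35 = 8.89 V.
V_DS = 8.89 V ≥ V_ov = 0.85 V, confirming saturation.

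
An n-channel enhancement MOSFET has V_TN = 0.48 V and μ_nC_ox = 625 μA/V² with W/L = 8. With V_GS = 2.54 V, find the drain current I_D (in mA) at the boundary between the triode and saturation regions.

At the boundary V_DS = V_ov = V_GS − V_TN = 2.54 − 0.48 = 2.06 V.
k_n = μ_nC_ox · (W/L) = 5 mA/V².
I_D = ½ k_n V_ov² = 0.5 × 5 × 2.06² = 10.6 mA.

I_D = 10.6 mA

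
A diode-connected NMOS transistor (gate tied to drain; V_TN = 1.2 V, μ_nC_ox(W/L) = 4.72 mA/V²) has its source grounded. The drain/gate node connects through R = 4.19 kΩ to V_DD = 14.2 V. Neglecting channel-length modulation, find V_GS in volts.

With gate tied to drain, V_GS = V_DS ≥ V_GS − V_TN, so the device is in saturation.
KCL at the drain: ½ k_n (V_GS − V_TN)² = (V_DD − V_GS)/R.
Let x = V_GS − 1.2. Then 9.89 x² + x − 13 = 0, giving x = 1.1 V (positive root), so V_GS = 2.3 V.
I_D = (V_DD − V_GS)/R = (14.2 − 2.3) / 4.19 = 2.84 mA.

V_GS = 2.30 V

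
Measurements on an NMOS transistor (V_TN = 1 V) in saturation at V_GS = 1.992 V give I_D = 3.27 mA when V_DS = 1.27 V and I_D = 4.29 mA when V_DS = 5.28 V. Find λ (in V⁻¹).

λ = 0.0863 V⁻¹

With V_GS fixed, I_D ∝ (1 + λ V_DS) in saturation, so I_D2/I_D1 = (1 + λ V_DS2)/(1 + λ V_DS1).
4.29/3.27 = 1.312 = (1 + 5.28 λ)/(1 + 1.27 λ).
Solving: λ (I_D1 V_DS2 − I_D2 V_DS1) = I_D2 − I_D1, so λ = (4.29 − 3.27) / (3.27 × 5.28 − 4.29 × 1.27) = 1.02 / 11.8 = 0.0863 V⁻¹.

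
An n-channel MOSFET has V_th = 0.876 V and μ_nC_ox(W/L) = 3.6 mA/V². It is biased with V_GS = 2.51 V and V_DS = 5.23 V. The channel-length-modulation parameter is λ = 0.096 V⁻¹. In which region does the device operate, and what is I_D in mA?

Saturation; I_D = 7.22 mA

V_ov = V_GS − V_th = 2.51 − 0.876 = 1.63 V.
Since V_DS = 5.23 V ≥ V_ov = 1.63 V, the device is in saturation.
I_D = ½ k_n V_ov² (1 + λ V_DS) = 0.5 × 3.6 × 1.63² × (1 + 0.096 × 5.23) = 7.22 mA.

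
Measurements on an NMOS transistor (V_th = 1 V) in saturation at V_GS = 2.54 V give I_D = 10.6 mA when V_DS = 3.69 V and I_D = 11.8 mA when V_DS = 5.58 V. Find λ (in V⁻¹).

λ = 0.0769 V⁻¹

With V_GS fixed, I_D ∝ (1 + λ V_DS) in saturation, so I_D2/I_D1 = (1 + λ V_DS2)/(1 + λ V_DS1).
11.8/10.6 = 1.113 = (1 + 5.58 λ)/(1 + 3.69 λ).
Solving: λ (I_D1 V_DS2 − I_D2 V_DS1) = I_D2 − I_D1, so λ = (11.8 − 10.6) / (10.6 × 5.58 − 11.8 × 3.69) = 1.2 / 15.6 = 0.0769 V⁻¹.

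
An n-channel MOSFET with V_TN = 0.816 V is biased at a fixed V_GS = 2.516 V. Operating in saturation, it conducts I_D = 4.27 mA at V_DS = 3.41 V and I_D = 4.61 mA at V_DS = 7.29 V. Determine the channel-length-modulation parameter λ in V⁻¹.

With V_GS fixed, I_D ∝ (1 + λ V_DS) in saturation, so I_D2/I_D1 = (1 + λ V_DS2)/(1 + λ V_DS1).
4.61/4.27 = 1.08 = (1 + 7.29 λ)/(1 + 3.41 λ).
Solving: λ (I_D1 V_DS2 − I_D2 V_DS1) = I_D2 − I_D1, so λ = (4.61 − 4.27) / (4.27 × 7.29 − 4.61 × 3.41) = 0.34 / 15.4 = 0.0221 V⁻¹.

λ = 0.0221 V⁻¹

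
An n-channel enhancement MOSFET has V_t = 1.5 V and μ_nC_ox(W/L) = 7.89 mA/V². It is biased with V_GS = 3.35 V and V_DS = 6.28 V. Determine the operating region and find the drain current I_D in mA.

V_ov = V_GS − V_t = 3.35 − 1.5 = 1.85 V.
Since V_DS = 6.28 V ≥ V_ov = 1.85 V, the device is in saturation.
I_D = ½ k_n V_ov² = 0.5 × 7.89 × 1.85² = 13.5 mA.

Saturation; I_D = 13.5 mA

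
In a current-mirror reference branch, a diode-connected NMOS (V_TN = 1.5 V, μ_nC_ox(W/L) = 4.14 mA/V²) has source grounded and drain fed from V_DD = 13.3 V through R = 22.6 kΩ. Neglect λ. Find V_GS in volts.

V_GS = 1.99 V

With gate tied to drain, V_GS = V_DS ≥ V_GS − V_TN, so the device is in saturation.
KCL at the drain: ½ k_n (V_GS − V_TN)² = (V_DD − V_GS)/R.
Let x = V_GS − 1.5. Then 46.8 x² + x − 11.8 = 0, giving x = 0.492 V (positive root), so V_GS = 1.99 V.
I_D = (V_DD − V_GS)/R = (13.3 − 1.99) / 22.6 = 0.5 mA.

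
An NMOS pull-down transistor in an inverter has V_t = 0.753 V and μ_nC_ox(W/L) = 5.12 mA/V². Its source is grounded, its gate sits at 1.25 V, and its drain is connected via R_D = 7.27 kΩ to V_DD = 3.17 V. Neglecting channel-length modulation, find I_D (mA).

I_D = 0.408 mA

V_GS = V_G = 1.25 V, so V_ov = 1.25 − 0.753 = 0.497 V.
Assume saturation: I_D = ½ k_n V_ov² = 0.5 × 5.12 × 0.497² = 0.632 mA, giving V_DS = V_DD − I_D R_D = 3.17 − 0.632 × 7.27 = -1.43 V.
But -1.43 V < V_ov = 0.497 V, so the device is actually in triode.
In triode I_D = k_n[V_ov V_DS − ½ V_DS²] and I_D = (V_DD − V_DS)/R_D. Equating: 18.6 V_DS² − 19.5 V_DS + 3.17 = 0, giving V_DS = 0.201 V (the root below V_ov).
I_D = (3.17 − 0.201) / 7.27 = 0.408 mA.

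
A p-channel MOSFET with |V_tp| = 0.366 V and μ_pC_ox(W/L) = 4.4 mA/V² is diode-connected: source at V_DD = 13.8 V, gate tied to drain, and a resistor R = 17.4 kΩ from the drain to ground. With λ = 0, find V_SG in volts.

V_SG = 0.945 V

With gate tied to drain, V_SG = V_SD ≥ V_SG − |V_tp|, so the device is in saturation.
KCL at the drain: ½ k_p (V_SG − |V_tp|)² = (V_DD − V_SG)/R.
Let x = V_SG − 0.366. Then 38.3 x² + x − 13.43 = 0, giving x = 0.579 V (positive root), so V_SG = 0.945 V.
I_D = (V_DD − V_SG)/R = (13.8 − 0.945) / 17.4 = 0.739 mA.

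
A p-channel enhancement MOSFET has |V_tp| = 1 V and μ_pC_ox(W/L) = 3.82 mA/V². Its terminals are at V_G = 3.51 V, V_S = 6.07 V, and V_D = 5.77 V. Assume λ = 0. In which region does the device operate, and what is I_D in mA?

Triode; I_D = 1.62 mA

V_SG = V_S − V_G = 6.07 − 3.51 = 2.56 V; V_SD = V_S − V_D = 6.07 − 5.77 = 0.3 V.
V_ov = V_SG − |V_tp| = 2.56 − 1 = 1.56 V.
Since V_SD = 0.3 V < V_ov = 1.56 V, the device is in the triode region.
I_D = k_p [V_ov · V_SD − ½ V_SD²] = 3.82 × [1.56 × 0.3 − 0.5 × 0.3²] = 1.62 mA.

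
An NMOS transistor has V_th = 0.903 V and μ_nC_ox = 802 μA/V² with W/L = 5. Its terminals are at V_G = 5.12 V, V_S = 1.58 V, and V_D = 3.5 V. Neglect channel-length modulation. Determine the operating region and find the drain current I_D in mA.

Triode; I_D = 12.9 mA

V_GS = V_G − V_S = 5.12 − 1.58 = 3.54 V; V_DS = V_D − V_S = 3.5 − 1.58 = 1.92 V.
k_n = μ_nC_ox · (W/L) = 4.01 mA/V².
V_ov = V_GS − V_th = 3.54 − 0.903 = 2.64 V.
Since V_DS = 1.92 V < V_ov = 2.64 V, the device is in the triode region.
I_D = k_n [V_ov · V_DS − ½ V_DS²] = 4.01 × [2.64 × 1.92 − 0.5 × 1.92²] = 12.9 mA.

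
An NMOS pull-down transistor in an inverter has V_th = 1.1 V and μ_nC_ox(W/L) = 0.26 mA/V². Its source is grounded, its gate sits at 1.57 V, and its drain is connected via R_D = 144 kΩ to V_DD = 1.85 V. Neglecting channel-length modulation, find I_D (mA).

V_GS = V_G = 1.57 V, so V_ov = 1.57 − 1.1 = 0.47 V.
Assume saturation: I_D = ½ k_n V_ov² = 0.5 × 0.26 × 0.47² = 0.0287 mA, giving V_DS = V_DD − I_D R_D = 1.85 − 0.0287 × 144 = -2.29 V.
But -2.29 V < V_ov = 0.47 V, so the device is actually in triode.
In triode I_D = k_n[V_ov V_DS − ½ V_DS²] and I_D = (V_DD − V_DS)/R_D. Equating: 18.7 V_DS² − 18.6 V_DS + 1.85 = 0, giving V_DS = 0.112 V (the root below V_ov).
I_D = (1.85 − 0.112) / 144 = 0.0121 mA.

I_D = 0.0121 mA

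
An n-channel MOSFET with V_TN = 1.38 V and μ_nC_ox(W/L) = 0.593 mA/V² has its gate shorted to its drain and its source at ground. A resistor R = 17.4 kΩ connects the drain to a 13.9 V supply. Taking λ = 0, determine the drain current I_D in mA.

With gate tied to drain, V_GS = V_DS ≥ V_GS − V_TN, so the device is in saturation.
KCL at the drain: ½ k_n (V_GS − V_TN)² = (V_DD − V_GS)/R.
Let x = V_GS − 1.38. Then 5.16 x² + x − 12.52 = 0, giving x = 1.46 V (positive root), so V_GS = 2.84 V.
I_D = (V_DD − V_GS)/R = (13.9 − 2.84) / 17.4 = 0.635 mA.

I_D = 0.635 mA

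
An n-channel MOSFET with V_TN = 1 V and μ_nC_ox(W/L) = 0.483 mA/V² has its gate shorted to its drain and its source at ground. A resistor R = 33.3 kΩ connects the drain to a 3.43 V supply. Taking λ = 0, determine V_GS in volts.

With gate tied to drain, V_GS = V_DS ≥ V_GS − V_TN, so the device is in saturation.
KCL at the drain: ½ k_n (V_GS − V_TN)² = (V_DD − V_GS)/R.
Let x = V_GS − 1. Then 8.04 x² + x − 2.43 = 0, giving x = 0.491 V (positive root), so V_GS = 1.49 V.
I_D = (V_DD − V_GS)/R = (3.43 − 1.49) / 33.3 = 0.0582 mA.

V_GS = 1.49 V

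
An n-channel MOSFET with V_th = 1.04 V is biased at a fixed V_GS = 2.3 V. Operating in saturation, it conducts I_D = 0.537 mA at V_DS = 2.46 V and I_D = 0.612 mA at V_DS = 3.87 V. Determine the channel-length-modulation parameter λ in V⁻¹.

λ = 0.131 V⁻¹

With V_GS fixed, I_D ∝ (1 + λ V_DS) in saturation, so I_D2/I_D1 = (1 + λ V_DS2)/(1 + λ V_DS1).
0.612/0.537 = 1.14 = (1 + 3.87 λ)/(1 + 2.46 λ).
Solving: λ (I_D1 V_DS2 − I_D2 V_DS1) = I_D2 − I_D1, so λ = (0.612 − 0.537) / (0.537 × 3.87 − 0.612 × 2.46) = 0.075 / 0.573 = 0.131 V⁻¹.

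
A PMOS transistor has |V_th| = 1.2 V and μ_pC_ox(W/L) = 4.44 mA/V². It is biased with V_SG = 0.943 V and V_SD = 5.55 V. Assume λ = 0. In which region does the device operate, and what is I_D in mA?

V_SG = 0.943 V < |V_th| = 1.2 V, so the transistor is in cutoff.

Cutoff; I_D = 0 mA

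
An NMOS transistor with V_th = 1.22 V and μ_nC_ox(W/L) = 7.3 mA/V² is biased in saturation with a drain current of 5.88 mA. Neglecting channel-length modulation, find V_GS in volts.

V_GS = 2.49 V

In saturation I_D = ½ k_n (V_GS − V_th)², so V_GS − V_th = √(2 I_D / k_n) = √(2 × 5.88 / 7.3) = 1.27 V.
V_GS = 1.22 + 1.27 = 2.49 V.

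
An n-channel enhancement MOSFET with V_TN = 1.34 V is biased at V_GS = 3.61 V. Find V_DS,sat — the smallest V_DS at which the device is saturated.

V_DS,sat = 2.27 V

The boundary between triode and saturation is V_DS = V_GS − V_TN = V_ov.
V_ov = 3.61 − 1.34 = 2.27 V.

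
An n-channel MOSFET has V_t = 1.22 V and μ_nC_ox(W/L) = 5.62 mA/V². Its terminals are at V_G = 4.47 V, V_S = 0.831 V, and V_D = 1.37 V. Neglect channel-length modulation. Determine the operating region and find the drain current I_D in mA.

Triode; I_D = 6.51 mA

V_GS = V_G − V_S = 4.47 − 0.831 = 3.64 V; V_DS = V_D − V_S = 1.37 − 0.831 = 0.539 V.
V_ov = V_GS − V_t = 3.64 − 1.22 = 2.42 V.
Since V_DS = 0.539 V < V_ov = 2.42 V, the device is in the triode region.
I_D = k_n [V_ov · V_DS − ½ V_DS²] = 5.62 × [2.42 × 0.539 − 0.5 × 0.539²] = 6.51 mA.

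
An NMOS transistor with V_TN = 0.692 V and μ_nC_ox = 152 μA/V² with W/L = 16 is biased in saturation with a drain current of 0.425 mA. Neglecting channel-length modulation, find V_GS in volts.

k_n = μ_nC_ox · (W/L) = 2.432 mA/V².
In saturation I_D = ½ k_n (V_GS − V_TN)², so V_GS − V_TN = √(2 I_D / k_n) = √(2 × 0.425 / 2.432) = 0.591 V.
V_GS = 0.692 + 0.591 = 1.28 V.

V_GS = 1.28 V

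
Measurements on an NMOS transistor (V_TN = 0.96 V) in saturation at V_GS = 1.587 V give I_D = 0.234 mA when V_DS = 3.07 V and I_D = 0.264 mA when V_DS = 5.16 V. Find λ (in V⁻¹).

λ = 0.0756 V⁻¹

With V_GS fixed, I_D ∝ (1 + λ V_DS) in saturation, so I_D2/I_D1 = (1 + λ V_DS2)/(1 + λ V_DS1).
0.264/0.234 = 1.128 = (1 + 5.16 λ)/(1 + 3.07 λ).
Solving: λ (I_D1 V_DS2 − I_D2 V_DS1) = I_D2 − I_D1, so λ = (0.264 − 0.234) / (0.234 × 5.16 − 0.264 × 3.07) = 0.03 / 0.397 = 0.0756 V⁻¹.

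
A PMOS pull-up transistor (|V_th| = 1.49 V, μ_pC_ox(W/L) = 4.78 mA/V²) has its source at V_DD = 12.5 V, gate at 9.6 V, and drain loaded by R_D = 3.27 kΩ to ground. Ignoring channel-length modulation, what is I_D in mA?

I_D = 3.60 mA

V_SG = V_DD − V_G = 12.5 − 9.6 = 2.9 V, so V_ov = 2.9 − 1.49 = 1.41 V.
Assume saturation: I_D = ½ k_p V_ov² = 0.5 × 4.78 × 1.41² = 4.75 mA, giving V_SD = V_DD − I_D R_D = 12.5 − 4.75 × 3.27 = -3.04 V.
But -3.04 V < V_ov = 1.41 V, so the device is actually in triode.
In triode I_D = k_p[V_ov V_SD − ½ V_SD²] and I_D = (V_DD − V_SD)/R_D. Equating: 7.82 V_SD² − 23.04 V_SD + 12.5 = 0, giving V_SD = 0.717 V (the root below V_ov).
I_D = (12.5 − 0.717) / 3.27 = 3.6 mA.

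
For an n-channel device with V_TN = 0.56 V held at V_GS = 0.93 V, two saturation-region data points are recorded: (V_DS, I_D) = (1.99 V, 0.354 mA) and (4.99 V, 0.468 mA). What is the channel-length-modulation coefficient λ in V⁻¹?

λ = 0.137 V⁻¹

With V_GS fixed, I_D ∝ (1 + λ V_DS) in saturation, so I_D2/I_D1 = (1 + λ V_DS2)/(1 + λ V_DS1).
0.468/0.354 = 1.322 = (1 + 4.99 λ)/(1 + 1.99 λ).
Solving: λ (I_D1 V_DS2 − I_D2 V_DS1) = I_D2 − I_D1, so λ = (0.468 − 0.354) / (0.354 × 4.99 − 0.468 × 1.99) = 0.114 / 0.835 = 0.137 V⁻¹.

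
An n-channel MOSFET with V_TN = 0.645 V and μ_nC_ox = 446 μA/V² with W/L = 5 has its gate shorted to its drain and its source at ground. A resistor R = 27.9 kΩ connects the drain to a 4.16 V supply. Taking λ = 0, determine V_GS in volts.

V_GS = 0.965 V

With gate tied to drain, V_GS = V_DS ≥ V_GS − V_TN, so the device is in saturation.
k_n = μ_nC_ox · (W/L) = 2.23 mA/V².
KCL at the drain: ½ k_n (V_GS − V_TN)² = (V_DD − V_GS)/R.
Let x = V_GS − 0.645. Then 31.1 x² + x − 3.515 = 0, giving x = 0.32 V (positive root), so V_GS = 0.965 V.
I_D = (V_DD − V_GS)/R = (4.16 − 0.965) / 27.9 = 0.114 mA.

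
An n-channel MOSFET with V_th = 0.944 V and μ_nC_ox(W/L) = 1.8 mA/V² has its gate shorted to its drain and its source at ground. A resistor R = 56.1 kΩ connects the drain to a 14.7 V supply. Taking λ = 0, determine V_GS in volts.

With gate tied to drain, V_GS = V_DS ≥ V_GS − V_th, so the device is in saturation.
KCL at the drain: ½ k_n (V_GS − V_th)² = (V_DD − V_GS)/R.
Let x = V_GS − 0.944. Then 50.5 x² + x − 13.76 = 0, giving x = 0.512 V (positive root), so V_GS = 1.46 V.
I_D = (V_DD − V_GS)/R = (14.7 − 1.46) / 56.1 = 0.236 mA.

V_GS = 1.46 V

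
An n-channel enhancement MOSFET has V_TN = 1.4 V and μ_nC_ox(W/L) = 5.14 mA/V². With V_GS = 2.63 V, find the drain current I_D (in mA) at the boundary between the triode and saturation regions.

I_D = 3.89 mA

At the boundary V_DS = V_ov = V_GS − V_TN = 2.63 − 1.4 = 1.23 V.
I_D = ½ k_n V_ov² = 0.5 × 5.14 × 1.23² = 3.89 mA.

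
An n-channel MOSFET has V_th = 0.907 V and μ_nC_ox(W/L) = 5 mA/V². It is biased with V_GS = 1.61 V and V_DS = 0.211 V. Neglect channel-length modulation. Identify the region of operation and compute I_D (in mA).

V_ov = V_GS − V_th = 1.61 − 0.907 = 0.703 V.
Since V_DS = 0.211 V < V_ov = 0.703 V, the device is in the triode region.
I_D = k_n [V_ov · V_DS − ½ V_DS²] = 5 × [0.703 × 0.211 − 0.5 × 0.211²] = 0.63 mA.

Triode; I_D = 0.630 mA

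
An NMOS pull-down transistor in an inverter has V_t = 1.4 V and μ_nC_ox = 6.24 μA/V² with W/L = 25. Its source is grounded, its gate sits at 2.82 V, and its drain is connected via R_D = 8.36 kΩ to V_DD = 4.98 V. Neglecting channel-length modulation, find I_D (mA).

I_D = 0.157 mA

V_GS = V_G = 2.82 V, so V_ov = 2.82 − 1.4 = 1.42 V.
k_n = μ_nC_ox · (W/L) = 0.156 mA/V².
Assume saturation: I_D = ½ k_n V_ov² = 0.5 × 0.156 × 1.42² = 0.157 mA, giving V_DS = V_DD − I_D R_D = 4.98 − 0.157 × 8.36 = 3.67 V.
V_DS = 3.67 V ≥ V_ov = 1.42 V, confirming saturation.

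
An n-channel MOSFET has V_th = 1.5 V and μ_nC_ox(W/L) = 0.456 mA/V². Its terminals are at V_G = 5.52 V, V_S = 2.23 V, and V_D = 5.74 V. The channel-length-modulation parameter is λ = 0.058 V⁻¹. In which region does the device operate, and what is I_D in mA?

V_GS = V_G − V_S = 5.52 − 2.23 = 3.29 V; V_DS = V_D − V_S = 5.74 − 2.23 = 3.51 V.
V_ov = V_GS − V_th = 3.29 − 1.5 = 1.79 V.
Since V_DS = 3.51 V ≥ V_ov = 1.79 V, the device is in saturation.
I_D = ½ k_n V_ov² (1 + λ V_DS) = 0.5 × 0.456 × 1.79² × (1 + 0.058 × 3.51) = 0.879 mA.

Saturation; I_D = 0.879 mA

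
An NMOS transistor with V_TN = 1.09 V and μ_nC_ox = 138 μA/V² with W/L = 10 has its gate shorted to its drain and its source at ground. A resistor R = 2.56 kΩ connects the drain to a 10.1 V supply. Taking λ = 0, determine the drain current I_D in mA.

I_D = 2.74 mA

With gate tied to drain, V_GS = V_DS ≥ V_GS − V_TN, so the device is in saturation.
k_n = μ_nC_ox · (W/L) = 1.38 mA/V².
KCL at the drain: ½ k_n (V_GS − V_TN)² = (V_DD − V_GS)/R.
Let x = V_GS − 1.09. Then 1.77 x² + x − 9.01 = 0, giving x = 1.99 V (positive root), so V_GS = 3.08 V.
I_D = (V_DD − V_GS)/R = (10.1 − 3.08) / 2.56 = 2.74 mA.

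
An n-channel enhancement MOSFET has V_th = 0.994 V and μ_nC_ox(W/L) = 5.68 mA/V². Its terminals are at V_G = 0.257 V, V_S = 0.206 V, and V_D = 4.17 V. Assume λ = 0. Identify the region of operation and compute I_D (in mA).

V_GS = V_G − V_S = 0.257 − 0.206 = 0.051 V; V_DS = V_D − V_S = 4.17 − 0.206 = 3.96 V.
V_GS = 0.051 V < V_th = 0.994 V, so the transistor is in cutoff.

Cutoff; I_D = 0 mA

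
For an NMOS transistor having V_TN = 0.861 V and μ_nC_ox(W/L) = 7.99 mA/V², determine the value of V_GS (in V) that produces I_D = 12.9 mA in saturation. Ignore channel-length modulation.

In saturation I_D = ½ k_n (V_GS − V_TN)², so V_GS − V_TN = √(2 I_D / k_n) = √(2 × 12.9 / 7.99) = 1.8 V.
V_GS = 0.861 + 1.8 = 2.66 V.

V_GS = 2.66 V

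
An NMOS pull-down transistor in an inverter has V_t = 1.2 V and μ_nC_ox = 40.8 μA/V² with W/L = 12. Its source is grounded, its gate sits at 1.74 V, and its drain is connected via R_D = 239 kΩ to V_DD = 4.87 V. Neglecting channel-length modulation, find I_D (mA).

V_GS = V_G = 1.74 V, so V_ov = 1.74 − 1.2 = 0.54 V.
k_n = μ_nC_ox · (W/L) = 0.4896 mA/V².
Assume saturation: I_D = ½ k_n V_ov² = 0.5 × 0.4896 × 0.54² = 0.0714 mA, giving V_DS = V_DD − I_D R_D = 4.87 − 0.0714 × 239 = -12.2 V.
But -12.2 V < V_ov = 0.54 V, so the device is actually in triode.
In triode I_D = k_n[V_ov V_DS − ½ V_DS²] and I_D = (V_DD − V_DS)/R_D. Equating: 58.5 V_DS² − 64.19 V_DS + 4.87 = 0, giving V_DS = 0.082 V (the root below V_ov).
I_D = (4.87 − 0.082) / 239 = 0.02 mA.

I_D = 0.0200 mA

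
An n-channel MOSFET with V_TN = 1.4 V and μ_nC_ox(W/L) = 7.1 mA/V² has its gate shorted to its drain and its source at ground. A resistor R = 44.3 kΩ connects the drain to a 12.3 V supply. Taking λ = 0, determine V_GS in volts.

V_GS = 1.66 V

With gate tied to drain, V_GS = V_DS ≥ V_GS − V_TN, so the device is in saturation.
KCL at the drain: ½ k_n (V_GS − V_TN)² = (V_DD − V_GS)/R.
Let x = V_GS − 1.4. Then 157 x² + x − 10.9 = 0, giving x = 0.26 V (positive root), so V_GS = 1.66 V.
I_D = (V_DD − V_GS)/R = (12.3 − 1.66) / 44.3 = 0.24 mA.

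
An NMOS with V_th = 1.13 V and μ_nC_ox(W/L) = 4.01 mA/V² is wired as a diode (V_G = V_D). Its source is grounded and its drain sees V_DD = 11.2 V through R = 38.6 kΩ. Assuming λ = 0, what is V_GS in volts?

V_GS = 1.48 V

With gate tied to drain, V_GS = V_DS ≥ V_GS − V_th, so the device is in saturation.
KCL at the drain: ½ k_n (V_GS − V_th)² = (V_DD − V_GS)/R.
Let x = V_GS − 1.13. Then 77.4 x² + x − 10.07 = 0, giving x = 0.354 V (positive root), so V_GS = 1.48 V.
I_D = (V_DD − V_GS)/R = (11.2 − 1.48) / 38.6 = 0.252 mA.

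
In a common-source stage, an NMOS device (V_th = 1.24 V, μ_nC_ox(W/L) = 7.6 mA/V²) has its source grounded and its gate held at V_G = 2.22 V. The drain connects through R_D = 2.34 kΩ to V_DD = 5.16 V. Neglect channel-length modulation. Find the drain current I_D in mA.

V_GS = V_G = 2.22 V, so V_ov = 2.22 − 1.24 = 0.98 V.
Assume saturation: I_D = ½ k_n V_ov² = 0.5 × 7.6 × 0.98² = 3.65 mA, giving V_DS = V_DD − I_D R_D = 5.16 − 3.65 × 2.34 = -3.38 V.
But -3.38 V < V_ov = 0.98 V, so the device is actually in triode.
In triode I_D = k_n[V_ov V_DS − ½ V_DS²] and I_D = (V_DD − V_DS)/R_D. Equating: 8.89 V_DS² − 18.43 V_DS + 5.16 = 0, giving V_DS = 0.334 V (the root below V_ov).
I_D = (5.16 − 0.334) / 2.34 = 2.06 mA.

I_D = 2.06 mA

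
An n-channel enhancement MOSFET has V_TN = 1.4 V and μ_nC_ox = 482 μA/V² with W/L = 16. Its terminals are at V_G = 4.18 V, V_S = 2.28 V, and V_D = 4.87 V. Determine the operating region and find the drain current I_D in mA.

Saturation; I_D = 0.964 mA

V_GS = V_G − V_S = 4.18 − 2.28 = 1.9 V; V_DS = V_D − V_S = 4.87 − 2.28 = 2.59 V.
k_n = μ_nC_ox · (W/L) = 7.712 mA/V².
V_ov = V_GS − V_TN = 1.9 − 1.4 = 0.5 V.
Since V_DS = 2.59 V ≥ V_ov = 0.5 V, the device is in saturation.
I_D = ½ k_n V_ov² = 0.5 × 7.712 × 0.5² = 0.964 mA.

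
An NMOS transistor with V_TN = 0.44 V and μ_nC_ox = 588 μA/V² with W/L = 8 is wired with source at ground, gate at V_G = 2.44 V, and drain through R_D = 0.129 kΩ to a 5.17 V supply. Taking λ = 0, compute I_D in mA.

I_D = 9.41 mA

V_GS = V_G = 2.44 V, so V_ov = 2.44 − 0.44 = 2 V.
k_n = μ_nC_ox · (W/L) = 4.704 mA/V².
Assume saturation: I_D = ½ k_n V_ov² = 0.5 × 4.704 × 2² = 9.41 mA, giving V_DS = V_DD − I_D R_D = 5.17 − 9.41 × 0.129 = 3.96 V.
V_DS = 3.96 V ≥ V_ov = 2 V, confirming saturation.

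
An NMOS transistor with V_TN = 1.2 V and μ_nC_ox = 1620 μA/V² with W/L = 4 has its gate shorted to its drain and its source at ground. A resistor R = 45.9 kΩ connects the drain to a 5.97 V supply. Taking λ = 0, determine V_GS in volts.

V_GS = 1.38 V

With gate tied to drain, V_GS = V_DS ≥ V_GS − V_TN, so the device is in saturation.
k_n = μ_nC_ox · (W/L) = 6.48 mA/V².
KCL at the drain: ½ k_n (V_GS − V_TN)² = (V_DD − V_GS)/R.
Let x = V_GS − 1.2. Then 149 x² + x − 4.77 = 0, giving x = 0.176 V (positive root), so V_GS = 1.38 V.
I_D = (V_DD − V_GS)/R = (5.97 − 1.38) / 45.9 = 0.1 mA.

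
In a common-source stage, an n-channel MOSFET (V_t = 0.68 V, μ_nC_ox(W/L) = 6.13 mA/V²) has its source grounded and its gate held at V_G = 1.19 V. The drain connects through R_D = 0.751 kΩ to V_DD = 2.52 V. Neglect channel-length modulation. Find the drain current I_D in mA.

I_D = 0.797 mA

V_GS = V_G = 1.19 V, so V_ov = 1.19 − 0.68 = 0.51 V.
Assume saturation: I_D = ½ k_n V_ov² = 0.5 × 6.13 × 0.51² = 0.797 mA, giving V_DS = V_DD − I_D R_D = 2.52 − 0.797 × 0.751 = 1.92 V.
V_DS = 1.92 V ≥ V_ov = 0.51 V, confirming saturation.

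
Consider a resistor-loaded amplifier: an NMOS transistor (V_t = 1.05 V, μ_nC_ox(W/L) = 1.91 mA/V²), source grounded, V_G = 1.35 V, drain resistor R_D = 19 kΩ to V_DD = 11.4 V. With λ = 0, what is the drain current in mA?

V_GS = V_G = 1.35 V, so V_ov = 1.35 − 1.05 = 0.3 V.
Assume saturation: I_D = ½ k_n V_ov² = 0.5 × 1.91 × 0.3² = 0.086 mA, giving V_DS = V_DD − I_D R_D = 11.4 − 0.086 × 19 = 9.77 V.
V_DS = 9.77 V ≥ V_ov = 0.3 V, confirming saturation.

I_D = 0.0860 mA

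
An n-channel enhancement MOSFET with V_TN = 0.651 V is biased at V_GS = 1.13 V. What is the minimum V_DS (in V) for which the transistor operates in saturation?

The boundary between triode and saturation is V_DS = V_GS − V_TN = V_ov.
V_ov = 1.13 − 0.651 = 0.479 V.

V_DS,sat = 0.479 V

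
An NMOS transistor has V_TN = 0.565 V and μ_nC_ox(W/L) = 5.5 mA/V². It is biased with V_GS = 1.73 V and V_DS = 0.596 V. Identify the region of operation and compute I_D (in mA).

V_ov = V_GS − V_TN = 1.73 − 0.565 = 1.17 V.
Since V_DS = 0.596 V < V_ov = 1.17 V, the device is in the triode region.
I_D = k_n [V_ov · V_DS − ½ V_DS²] = 5.5 × [1.17 × 0.596 − 0.5 × 0.596²] = 2.84 mA.

Triode; I_D = 2.84 mA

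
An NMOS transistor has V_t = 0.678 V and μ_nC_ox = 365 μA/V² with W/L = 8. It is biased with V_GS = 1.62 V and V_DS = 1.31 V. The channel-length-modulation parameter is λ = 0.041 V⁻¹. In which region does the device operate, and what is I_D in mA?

k_n = μ_nC_ox · (W/L) = 2.92 mA/V².
V_ov = V_GS − V_t = 1.62 − 0.678 = 0.942 V.
Since V_DS = 1.31 V ≥ V_ov = 0.942 V, the device is in saturation.
I_D = ½ k_n V_ov² (1 + λ V_DS) = 0.5 × 2.92 × 0.942² × (1 + 0.041 × 1.31) = 1.37 mA.

Saturation; I_D = 1.37 mA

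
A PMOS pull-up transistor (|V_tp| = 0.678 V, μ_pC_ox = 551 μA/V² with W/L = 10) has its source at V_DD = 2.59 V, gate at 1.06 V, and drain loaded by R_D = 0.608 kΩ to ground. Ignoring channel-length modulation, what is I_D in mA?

V_SG = V_DD − V_G = 2.59 − 1.06 = 1.53 V, so V_ov = 1.53 − 0.678 = 0.852 V.
k_p = μ_pC_ox · (W/L) = 5.51 mA/V².
Assume saturation: I_D = ½ k_p V_ov² = 0.5 × 5.51 × 0.852² = 2 mA, giving V_SD = V_DD − I_D R_D = 2.59 − 2 × 0.608 = 1.37 V.
V_SD = 1.37 V ≥ V_ov = 0.852 V, confirming saturation.

I_D = 2.00 mA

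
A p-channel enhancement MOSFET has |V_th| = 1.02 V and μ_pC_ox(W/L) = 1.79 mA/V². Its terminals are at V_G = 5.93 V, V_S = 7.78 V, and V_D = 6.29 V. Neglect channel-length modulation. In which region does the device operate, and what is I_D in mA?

Saturation; I_D = 0.617 mA

V_SG = V_S − V_G = 7.78 − 5.93 = 1.85 V; V_SD = V_S − V_D = 7.78 − 6.29 = 1.49 V.
V_ov = V_SG − |V_th| = 1.85 − 1.02 = 0.83 V.
Since V_SD = 1.49 V ≥ V_ov = 0.83 V, the device is in saturation.
I_D = ½ k_p V_ov² = 0.5 × 1.79 × 0.83² = 0.617 mA.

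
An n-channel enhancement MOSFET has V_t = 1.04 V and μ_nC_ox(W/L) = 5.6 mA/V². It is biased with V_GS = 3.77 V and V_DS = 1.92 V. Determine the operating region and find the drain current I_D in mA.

Triode; I_D = 19.0 mA

V_ov = V_GS − V_t = 3.77 − 1.04 = 2.73 V.
Since V_DS = 1.92 V < V_ov = 2.73 V, the device is in the triode region.
I_D = k_n [V_ov · V_DS − ½ V_DS²] = 5.6 × [2.73 × 1.92 − 0.5 × 1.92²] = 19 mA.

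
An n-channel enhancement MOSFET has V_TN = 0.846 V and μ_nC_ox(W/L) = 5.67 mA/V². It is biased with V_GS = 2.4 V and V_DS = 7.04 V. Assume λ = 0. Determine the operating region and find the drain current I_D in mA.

Saturation; I_D = 6.85 mA

V_ov = V_GS − V_TN = 2.4 − 0.846 = 1.55 V.
Since V_DS = 7.04 V ≥ V_ov = 1.55 V, the device is in saturation.
I_D = ½ k_n V_ov² = 0.5 × 5.67 × 1.55² = 6.85 mA.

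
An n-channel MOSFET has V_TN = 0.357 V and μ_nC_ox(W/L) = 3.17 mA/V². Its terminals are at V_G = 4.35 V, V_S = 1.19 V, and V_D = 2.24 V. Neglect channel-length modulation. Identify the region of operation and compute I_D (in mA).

V_GS = V_G − V_S = 4.35 − 1.19 = 3.16 V; V_DS = V_D − V_S = 2.24 − 1.19 = 1.05 V.
V_ov = V_GS − V_TN = 3.16 − 0.357 = 2.8 V.
Since V_DS = 1.05 V < V_ov = 2.8 V, the device is in the triode region.
I_D = k_n [V_ov · V_DS − ½ V_DS²] = 3.17 × [2.8 × 1.05 − 0.5 × 1.05²] = 7.58 mA.

Triode; I_D = 7.58 mA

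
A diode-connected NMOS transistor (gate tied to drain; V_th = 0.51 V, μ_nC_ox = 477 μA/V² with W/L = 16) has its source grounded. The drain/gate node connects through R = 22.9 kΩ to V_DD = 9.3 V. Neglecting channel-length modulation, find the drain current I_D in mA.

I_D = 0.370 mA

With gate tied to drain, V_GS = V_DS ≥ V_GS − V_th, so the device is in saturation.
k_n = μ_nC_ox · (W/L) = 7.632 mA/V².
KCL at the drain: ½ k_n (V_GS − V_th)² = (V_DD − V_GS)/R.
Let x = V_GS − 0.51. Then 87.4 x² + x − 8.79 = 0, giving x = 0.311 V (positive root), so V_GS = 0.821 V.
I_D = (V_DD − V_GS)/R = (9.3 − 0.821) / 22.9 = 0.37 mA.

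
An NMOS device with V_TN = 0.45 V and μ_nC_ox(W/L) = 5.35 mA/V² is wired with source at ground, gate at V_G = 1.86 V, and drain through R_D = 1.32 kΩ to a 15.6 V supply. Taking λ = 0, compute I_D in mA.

I_D = 5.32 mA

V_GS = V_G = 1.86 V, so V_ov = 1.86 − 0.45 = 1.41 V.
Assume saturation: I_D = ½ k_n V_ov² = 0.5 × 5.35 × 1.41² = 5.32 mA, giving V_DS = V_DD − I_D R_D = 15.6 − 5.32 × 1.32 = 8.58 V.
V_DS = 8.58 V ≥ V_ov = 1.41 V, confirming saturation.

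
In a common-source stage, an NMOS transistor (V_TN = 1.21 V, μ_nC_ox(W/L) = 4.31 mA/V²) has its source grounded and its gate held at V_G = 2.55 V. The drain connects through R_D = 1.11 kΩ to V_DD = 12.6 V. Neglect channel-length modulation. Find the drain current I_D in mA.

V_GS = V_G = 2.55 V, so V_ov = 2.55 − 1.21 = 1.34 V.
Assume saturation: I_D = ½ k_n V_ov² = 0.5 × 4.31 × 1.34² = 3.87 mA, giving V_DS = V_DD − I_D R_D = 12.6 − 3.87 × 1.11 = 8.3 V.
V_DS = 8.3 V ≥ V_ov = 1.34 V, confirming saturation.

I_D = 3.87 mA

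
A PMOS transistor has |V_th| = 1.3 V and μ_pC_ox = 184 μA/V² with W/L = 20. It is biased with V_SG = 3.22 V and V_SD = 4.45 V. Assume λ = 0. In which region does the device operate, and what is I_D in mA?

k_p = μ_pC_ox · (W/L) = 3.68 mA/V².
V_ov = V_SG − |V_th| = 3.22 − 1.3 = 1.92 V.
Since V_SD = 4.45 V ≥ V_ov = 1.92 V, the device is in saturation.
I_D = ½ k_p V_ov² = 0.5 × 3.68 × 1.92² = 6.78 mA.

Saturation; I_D = 6.78 mA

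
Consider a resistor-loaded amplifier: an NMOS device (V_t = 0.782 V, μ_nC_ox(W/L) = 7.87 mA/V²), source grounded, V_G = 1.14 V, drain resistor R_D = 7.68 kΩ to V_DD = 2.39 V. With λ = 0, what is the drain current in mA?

V_GS = V_G = 1.14 V, so V_ov = 1.14 − 0.782 = 0.358 V.
Assume saturation: I_D = ½ k_n V_ov² = 0.5 × 7.87 × 0.358² = 0.504 mA, giving V_DS = V_DD − I_D R_D = 2.39 − 0.504 × 7.68 = -1.48 V.
But -1.48 V < V_ov = 0.358 V, so the device is actually in triode.
In triode I_D = k_n[V_ov V_DS − ½ V_DS²] and I_D = (V_DD − V_DS)/R_D. Equating: 30.2 V_DS² − 22.64 V_DS + 2.39 = 0, giving V_DS = 0.127 V (the root below V_ov).
I_D = (2.39 − 0.127) / 7.68 = 0.295 mA.

I_D = 0.295 mA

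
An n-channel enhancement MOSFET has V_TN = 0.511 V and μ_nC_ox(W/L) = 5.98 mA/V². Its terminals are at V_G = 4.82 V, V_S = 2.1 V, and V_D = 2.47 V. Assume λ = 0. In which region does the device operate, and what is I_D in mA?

V_GS = V_G − V_S = 4.82 − 2.1 = 2.72 V; V_DS = V_D − V_S = 2.47 − 2.1 = 0.37 V.
V_ov = V_GS − V_TN = 2.72 − 0.511 = 2.21 V.
Since V_DS = 0.37 V < V_ov = 2.21 V, the device is in the triode region.
I_D = k_n [V_ov · V_DS − ½ V_DS²] = 5.98 × [2.21 × 0.37 − 0.5 × 0.37²] = 4.48 mA.

Triode; I_D = 4.48 mA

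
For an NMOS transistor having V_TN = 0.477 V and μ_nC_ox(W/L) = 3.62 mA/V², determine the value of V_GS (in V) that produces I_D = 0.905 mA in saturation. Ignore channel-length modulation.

In saturation I_D = ½ k_n (V_GS − V_TN)², so V_GS − V_TN = √(2 I_D / k_n) = √(2 × 0.905 / 3.62) = 0.707 V.
V_GS = 0.477 + 0.707 = 1.18 V.

V_GS = 1.18 V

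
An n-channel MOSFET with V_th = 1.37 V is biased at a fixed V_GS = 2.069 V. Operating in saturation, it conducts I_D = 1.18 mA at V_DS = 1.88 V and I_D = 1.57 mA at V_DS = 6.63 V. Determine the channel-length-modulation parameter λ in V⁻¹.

λ = 0.0801 V⁻¹

With V_GS fixed, I_D ∝ (1 + λ V_DS) in saturation, so I_D2/I_D1 = (1 + λ V_DS2)/(1 + λ V_DS1).
1.57/1.18 = 1.331 = (1 + 6.63 λ)/(1 + 1.88 λ).
Solving: λ (I_D1 V_DS2 − I_D2 V_DS1) = I_D2 − I_D1, so λ = (1.57 − 1.18) / (1.18 × 6.63 − 1.57 × 1.88) = 0.39 / 4.87 = 0.0801 V⁻¹.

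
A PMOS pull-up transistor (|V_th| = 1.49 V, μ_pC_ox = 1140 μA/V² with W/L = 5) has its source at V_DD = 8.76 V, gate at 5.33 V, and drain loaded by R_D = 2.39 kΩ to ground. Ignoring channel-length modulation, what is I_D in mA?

V_SG = V_DD − V_G = 8.76 − 5.33 = 3.43 V, so V_ov = 3.43 − 1.49 = 1.94 V.
k_p = μ_pC_ox · (W/L) = 5.7 mA/V².
Assume saturation: I_D = ½ k_p V_ov² = 0.5 × 5.7 × 1.94² = 10.7 mA, giving V_SD = V_DD − I_D R_D = 8.76 − 10.7 × 2.39 = -16.9 V.
But -16.9 V < V_ov = 1.94 V, so the device is actually in triode.
In triode I_D = k_p[V_ov V_SD − ½ V_SD²] and I_D = (V_DD − V_SD)/R_D. Equating: 6.81 V_SD² − 27.43 V_SD + 8.76 = 0, giving V_SD = 0.35 V (the root below V_ov).
I_D = (8.76 − 0.35) / 2.39 = 3.52 mA.

I_D = 3.52 mA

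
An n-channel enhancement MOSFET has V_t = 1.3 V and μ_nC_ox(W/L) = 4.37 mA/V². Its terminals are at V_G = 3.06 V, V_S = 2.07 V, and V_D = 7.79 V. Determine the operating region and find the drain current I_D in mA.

Cutoff; I_D = 0 mA

V_GS = V_G − V_S = 3.06 − 2.07 = 0.99 V; V_DS = V_D − V_S = 7.79 − 2.07 = 5.72 V.
V_GS = 0.99 V < V_t = 1.3 V, so the transistor is in cutoff.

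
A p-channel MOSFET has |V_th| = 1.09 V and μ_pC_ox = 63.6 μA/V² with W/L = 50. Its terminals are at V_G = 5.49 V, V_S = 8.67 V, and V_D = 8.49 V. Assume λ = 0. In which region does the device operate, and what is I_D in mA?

V_SG = V_S − V_G = 8.67 − 5.49 = 3.18 V; V_SD = V_S − V_D = 8.67 − 8.49 = 0.18 V.
k_p = μ_pC_ox · (W/L) = 3.18 mA/V².
V_ov = V_SG − |V_th| = 3.18 − 1.09 = 2.09 V.
Since V_SD = 0.18 V < V_ov = 2.09 V, the device is in the triode region.
I_D = k_p [V_ov · V_SD − ½ V_SD²] = 3.18 × [2.09 × 0.18 − 0.5 × 0.18²] = 1.14 mA.

Triode; I_D = 1.14 mA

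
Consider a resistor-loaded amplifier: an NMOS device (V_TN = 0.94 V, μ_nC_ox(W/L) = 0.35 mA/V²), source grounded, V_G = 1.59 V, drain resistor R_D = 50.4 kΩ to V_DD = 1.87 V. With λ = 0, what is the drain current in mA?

I_D = 0.0337 mA

V_GS = V_G = 1.59 V, so V_ov = 1.59 − 0.94 = 0.65 V.
Assume saturation: I_D = ½ k_n V_ov² = 0.5 × 0.35 × 0.65² = 0.0739 mA, giving V_DS = V_DD − I_D R_D = 1.87 − 0.0739 × 50.4 = -1.86 V.
But -1.86 V < V_ov = 0.65 V, so the device is actually in triode.
In triode I_D = k_n[V_ov V_DS − ½ V_DS²] and I_D = (V_DD − V_DS)/R_D. Equating: 8.82 V_DS² − 12.47 V_DS + 1.87 = 0, giving V_DS = 0.171 V (the root below V_ov).
I_D = (1.87 − 0.171) / 50.4 = 0.0337 mA.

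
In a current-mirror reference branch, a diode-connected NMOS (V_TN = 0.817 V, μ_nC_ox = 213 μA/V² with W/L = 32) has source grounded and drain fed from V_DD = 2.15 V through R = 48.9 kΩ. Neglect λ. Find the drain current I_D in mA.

With gate tied to drain, V_GS = V_DS ≥ V_GS − V_TN, so the device is in saturation.
k_n = μ_nC_ox · (W/L) = 6.816 mA/V².
KCL at the drain: ½ k_n (V_GS − V_TN)² = (V_DD − V_GS)/R.
Let x = V_GS − 0.817. Then 167 x² + x − 1.333 = 0, giving x = 0.0865 V (positive root), so V_GS = 0.903 V.
I_D = (V_DD − V_GS)/R = (2.15 − 0.903) / 48.9 = 0.0255 mA.

I_D = 0.0255 mA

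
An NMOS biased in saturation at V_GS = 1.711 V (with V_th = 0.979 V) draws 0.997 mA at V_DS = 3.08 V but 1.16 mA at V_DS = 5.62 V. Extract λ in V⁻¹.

With V_GS fixed, I_D ∝ (1 + λ V_DS) in saturation, so I_D2/I_D1 = (1 + λ V_DS2)/(1 + λ V_DS1).
1.16/0.997 = 1.163 = (1 + 5.62 λ)/(1 + 3.08 λ).
Solving: λ (I_D1 V_DS2 − I_D2 V_DS1) = I_D2 − I_D1, so λ = (1.16 − 0.997) / (0.997 × 5.62 − 1.16 × 3.08) = 0.163 / 2.03 = 0.0803 V⁻¹.

λ = 0.0803 V⁻¹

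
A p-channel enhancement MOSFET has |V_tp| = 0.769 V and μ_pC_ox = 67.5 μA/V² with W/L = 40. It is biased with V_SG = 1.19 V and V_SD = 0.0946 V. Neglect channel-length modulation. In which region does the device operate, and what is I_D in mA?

k_p = μ_pC_ox · (W/L) = 2.7 mA/V².
V_ov = V_SG − |V_tp| = 1.19 − 0.769 = 0.421 V.
Since V_SD = 0.0946 V < V_ov = 0.421 V, the device is in the triode region.
I_D = k_p [V_ov · V_SD − ½ V_SD²] = 2.7 × [0.421 × 0.0946 − 0.5 × 0.0946²] = 0.0955 mA.

Triode; I_D = 0.0955 mA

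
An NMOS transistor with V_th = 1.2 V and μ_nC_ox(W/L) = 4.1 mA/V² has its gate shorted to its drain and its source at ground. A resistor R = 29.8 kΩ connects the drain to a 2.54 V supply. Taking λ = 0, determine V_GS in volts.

With gate tied to drain, V_GS = V_DS ≥ V_GS − V_th, so the device is in saturation.
KCL at the drain: ½ k_n (V_GS − V_th)² = (V_DD − V_GS)/R.
Let x = V_GS − 1.2. Then 61.1 x² + x − 1.34 = 0, giving x = 0.14 V (positive root), so V_GS = 1.34 V.
I_D = (V_DD − V_GS)/R = (2.54 − 1.34) / 29.8 = 0.0403 mA.

V_GS = 1.34 V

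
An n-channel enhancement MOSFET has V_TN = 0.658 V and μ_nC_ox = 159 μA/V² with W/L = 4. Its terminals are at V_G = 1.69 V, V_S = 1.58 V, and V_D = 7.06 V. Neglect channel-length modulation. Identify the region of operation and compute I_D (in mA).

Cutoff; I_D = 0 mA

V_GS = V_G − V_S = 1.69 − 1.58 = 0.11 V; V_DS = V_D − V_S = 7.06 − 1.58 = 5.48 V.
V_GS = 0.11 V < V_TN = 0.658 V, so the transistor is in cutoff.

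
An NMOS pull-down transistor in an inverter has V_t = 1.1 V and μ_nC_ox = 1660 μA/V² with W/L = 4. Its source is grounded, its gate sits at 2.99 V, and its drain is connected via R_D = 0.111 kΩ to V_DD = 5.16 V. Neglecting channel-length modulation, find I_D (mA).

V_GS = V_G = 2.99 V, so V_ov = 2.99 − 1.1 = 1.89 V.
k_n = μ_nC_ox · (W/L) = 6.64 mA/V².
Assume saturation: I_D = ½ k_n V_ov² = 0.5 × 6.64 × 1.89² = 11.9 mA, giving V_DS = V_DD − I_D R_D = 5.16 − 11.9 × 0.111 = 3.84 V.
V_DS = 3.84 V ≥ V_ov = 1.89 V, confirming saturation.

I_D = 11.9 mA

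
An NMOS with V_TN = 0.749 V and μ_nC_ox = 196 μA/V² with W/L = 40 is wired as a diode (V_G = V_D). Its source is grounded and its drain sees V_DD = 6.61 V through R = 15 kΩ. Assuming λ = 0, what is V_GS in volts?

V_GS = 1.06 V

With gate tied to drain, V_GS = V_DS ≥ V_GS − V_TN, so the device is in saturation.
k_n = μ_nC_ox · (W/L) = 7.84 mA/V².
KCL at the drain: ½ k_n (V_GS − V_TN)² = (V_DD − V_GS)/R.
Let x = V_GS − 0.749. Then 58.8 x² + x − 5.861 = 0, giving x = 0.307 V (positive root), so V_GS = 1.06 V.
I_D = (V_DD − V_GS)/R = (6.61 − 1.06) / 15 = 0.37 mA.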